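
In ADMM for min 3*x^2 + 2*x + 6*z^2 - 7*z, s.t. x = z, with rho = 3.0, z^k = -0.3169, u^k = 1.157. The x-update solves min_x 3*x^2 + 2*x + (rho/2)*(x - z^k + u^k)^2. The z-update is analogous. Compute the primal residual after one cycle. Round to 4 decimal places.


ADMM iteration with rho = 3.0, z^k = -0.3169, u^k = 1.157
Step 1: x-update.
Minimize 3*x^2 + 2*x + (3.0/2)*(x + 0.3169 + 1.157)^2
FOC: (2*3 + 3.0)*x = -2 + 3.0*(-0.3169 - 1.157)
x^{k+1} = -0.7135
Step 2: z-update.
Minimize 6*z^2 - 7*z + (3.0/2)*(-0.7135 - z + 1.157)^2
FOC: (2*6 + 3.0)*z = 7 + 3.0*(-0.7135 + 1.157)
z^{k+1} = 0.5554
Step 3: u-update.
u^{k+1} = 1.157 - 0.7135 - 0.5554 = -0.1119
Step 4: Primal residual = |-0.7135 - 0.5554| = 1.2689


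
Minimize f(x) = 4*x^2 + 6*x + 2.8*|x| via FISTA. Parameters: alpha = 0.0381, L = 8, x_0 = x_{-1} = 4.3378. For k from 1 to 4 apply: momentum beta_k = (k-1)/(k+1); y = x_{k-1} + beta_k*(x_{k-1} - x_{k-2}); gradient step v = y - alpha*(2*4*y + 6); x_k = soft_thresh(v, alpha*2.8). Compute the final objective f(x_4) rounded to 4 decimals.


FISTA on f(x) = 4*x^2 + 6*x + 2.8*|x|
L = 8, alpha = 0.0381
Iteration 1: beta = 0.0, y = 4.3378 + 0.0*(4.3378 - 4.3378) = 4.3378
  grad(y) = 40.7024, v = y - alpha*grad = 2.787
  prox(v) = soft_thresh(2.787, 0.1067) = 2.6804
Iteration 2: beta = 0.3333, y = 2.6804 + 0.3333*(2.6804 - 4.3378) = 2.1279
  grad(y) = 23.023, v = y - alpha*grad = 1.2507
  prox(v) = soft_thresh(1.2507, 0.1067) = 1.144
Iteration 3: beta = 0.5, y = 1.144 + 0.5*(1.144 - 2.6804) = 0.3759
  grad(y) = 9.0068, v = y - alpha*grad = 0.0327
  prox(v) = soft_thresh(0.0327, 0.1067) = 0.0
Iteration 4: beta = 0.6, y = 0.0 + 0.6*(0.0 - 1.144) = -0.6864
  grad(y) = 0.5087, v = y - alpha*grad = -0.7058
  prox(v) = soft_thresh(-0.7058, 0.1067) = -0.5991
f(x_4) = 4*(-0.5991)^2 + 6*(-0.5991) + 2.8*|-0.5991| = -0.4814


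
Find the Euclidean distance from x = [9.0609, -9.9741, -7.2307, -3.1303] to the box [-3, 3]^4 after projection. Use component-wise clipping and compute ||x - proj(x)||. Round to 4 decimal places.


Project each component onto [-3, 3].
clip(9.0609) = 3.0, clip(-9.9741) = -3.0, clip(-7.2307) = -3.0, clip(-3.1303) = -3.0
Projection = [3.0, -3.0, -3.0, -3.0]
Squared diffs: [36.7345, 48.6381, 17.8988, 0.017]
Distance = sqrt(103.2884) = 10.1631


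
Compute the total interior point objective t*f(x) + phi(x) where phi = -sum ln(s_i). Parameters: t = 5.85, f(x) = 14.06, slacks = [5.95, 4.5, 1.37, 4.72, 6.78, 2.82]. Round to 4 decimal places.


Step 1: Compute log-barrier.
ln values: [1.7834, 1.5041, 0.3148, 1.5518, 1.914, 1.0367]
phi = -(1.7834 + 1.5041 + 0.3148 + 1.5518 + 1.914 + 1.0367) = -8.1048
Step 2: Compute augmented objective.
t*f(x) = 5.85*14.06 = 82.251
Total = 82.251 - 8.1048 = 74.1462


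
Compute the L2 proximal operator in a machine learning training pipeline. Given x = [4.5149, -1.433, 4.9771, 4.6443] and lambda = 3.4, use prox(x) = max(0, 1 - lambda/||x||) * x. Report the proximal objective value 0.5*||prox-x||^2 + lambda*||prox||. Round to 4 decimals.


Step 1: Compute ||x||.
||x|| = 8.2933
Step 2: Compute scaling factor.
scale = max(0, 1 - 3.4/8.2933) = 0.59
Step 3: prox(x) = [2.6639, -0.8455, 2.9366, 2.7403]
||prox(x)|| = 4.8933
Step 4: Proximal objective.
0.5*||prox-x||^2 = 5.78
lambda*||prox|| = 16.6372
Total = 22.4172


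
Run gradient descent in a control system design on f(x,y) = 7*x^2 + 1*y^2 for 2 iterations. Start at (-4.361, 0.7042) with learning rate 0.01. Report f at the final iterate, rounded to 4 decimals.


Gradient descent on f(x,y) = 7*x^2 + 1*y^2.
Starting point: (-4.361, 0.7042), alpha = 0.01
Step 1: grad_x = 2*7*-4.361 = -61.054, grad_y = 2*1*0.7042 = 1.4084
  x_1 = -4.361 - 0.01*-61.054 = -3.7505
  y_1 = 0.7042 - 0.01*1.4084 = 0.6901
Step 2: grad_x = 2*7*-3.7505 = -52.5064, grad_y = 2*1*0.6901 = 1.3802
  x_2 = -3.7505 - 0.01*-52.5064 = -3.2254
  y_2 = 0.6901 - 0.01*1.3802 = 0.6763
f(-3.2254, 0.6763) = 7*(-3.2254)^2 + 1*0.6763^2 = 73.2796


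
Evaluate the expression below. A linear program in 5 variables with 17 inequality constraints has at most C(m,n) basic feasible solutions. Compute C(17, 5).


Each vertex corresponds to some choice of n active constraints out of m, so the number of vertices is at most C(m, n) = m! / (n!(m-n)!).
m = 17, n = 5
Numerator: 17 * 16 * 15 * 14 * 13
Denominator: 5! = 120
C(17, 5) = 6188


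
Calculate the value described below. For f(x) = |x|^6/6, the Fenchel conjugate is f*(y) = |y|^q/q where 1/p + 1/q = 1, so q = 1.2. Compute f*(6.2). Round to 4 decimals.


The conjugate exponent q satisfies 1/p + 1/q = 1.
p = 6, so q = 6/(6 - 1) = 1.2
|y|^q = 6.2^1.2 = 8.9304
f*(6.2) = 8.9304 / 1.2 = 7.442


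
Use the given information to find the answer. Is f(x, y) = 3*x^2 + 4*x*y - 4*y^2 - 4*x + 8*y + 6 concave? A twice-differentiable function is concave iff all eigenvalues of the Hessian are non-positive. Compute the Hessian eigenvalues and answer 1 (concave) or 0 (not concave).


The Hessian of f(x,y) = 3*x^2 + 4*x*y - 4*y^2 - 4*x + 8*y + 6 is:
H = [[6, 4], [4, -8]]
Trace = 6 - 8 = -2
Determinant = 6*-8 - (4)^2 = -64
Discriminant = (-2)^2 - 4*-64 = 260.0
Eigenvalues: lambda_1 = -9.0623, lambda_2 = 7.0623
The function is not concave.

0


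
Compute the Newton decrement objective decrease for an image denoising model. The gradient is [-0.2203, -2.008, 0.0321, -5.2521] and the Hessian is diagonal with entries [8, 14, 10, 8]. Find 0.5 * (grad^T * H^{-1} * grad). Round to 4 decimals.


Step 1: H is diagonal, so H^(-1) * g = [-0.0275, -0.1434, 0.0032, -0.6565].
Step 2: g^T H^(-1) g = sum_i g_i^2 / H_ii
  = (-0.2203)^2/8 + (-2.008)^2/14 + (0.0321)^2/10 + (-5.2521)^2/8
  = 0.0061 + 0.288 + 0.0001 + 3.4481 = 3.7422
Step 3: Objective decrease = 0.5 * g^T H^(-1) g = 1.8711


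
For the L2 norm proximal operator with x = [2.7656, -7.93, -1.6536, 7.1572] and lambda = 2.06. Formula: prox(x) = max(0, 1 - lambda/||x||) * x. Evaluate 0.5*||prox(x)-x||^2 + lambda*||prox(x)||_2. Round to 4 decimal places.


Step 1: Compute ||x||.
||x|| = 11.1577
Step 2: Compute scaling factor.
scale = max(0, 1 - 2.06/11.1577) = 0.8154
Step 3: prox(x) = [2.255, -6.4659, -1.3483, 5.8358]
||prox(x)|| = 9.0977
Step 4: Proximal objective.
0.5*||prox-x||^2 = 2.1218
lambda*||prox|| = 18.7413
Total = 20.863


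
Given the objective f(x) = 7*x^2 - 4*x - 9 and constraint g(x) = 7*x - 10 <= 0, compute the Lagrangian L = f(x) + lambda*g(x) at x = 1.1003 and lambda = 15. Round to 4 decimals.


Step 1: Evaluate f(x).
f(1.1003) = 7*1.1003^2 - 4*1.1003 - 9 = -4.9266
Step 2: Evaluate g(x).
g(1.1003) = 7*1.1003 - 10 = -2.2979
Step 3: Compute Lagrangian.
L = -4.9266 + 15*-2.2979 = -39.3951


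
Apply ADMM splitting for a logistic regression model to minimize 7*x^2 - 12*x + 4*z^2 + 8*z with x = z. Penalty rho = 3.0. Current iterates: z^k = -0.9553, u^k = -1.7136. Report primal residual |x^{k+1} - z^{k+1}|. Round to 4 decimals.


ADMM iteration with rho = 3.0, z^k = -0.9553, u^k = -1.7136
Step 1: x-update.
Minimize 7*x^2 - 12*x + (3.0/2)*(x + 0.9553 - 1.7136)^2
FOC: (2*7 + 3.0)*x = 12 + 3.0*(-0.9553 + 1.7136)
x^{k+1} = 0.8397
Step 2: z-update.
Minimize 4*z^2 + 8*z + (3.0/2)*(0.8397 - z - 1.7136)^2
FOC: (2*4 + 3.0)*z = -8 + 3.0*(0.8397 - 1.7136)
z^{k+1} = -0.9656
Step 3: u-update.
u^{k+1} = -1.7136 + 0.8397 + 0.9656 = 0.0917
Step 4: Primal residual = |0.8397 + 0.9656| = 1.8053


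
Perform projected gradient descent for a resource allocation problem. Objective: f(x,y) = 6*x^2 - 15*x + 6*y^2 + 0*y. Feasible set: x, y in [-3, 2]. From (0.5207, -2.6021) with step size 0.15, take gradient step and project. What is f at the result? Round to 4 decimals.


Step 1: Compute gradient at (0.5207, -2.6021).
grad_x = 2*6*0.5207 - 15 = -8.7516
grad_y = 2*6*-2.6021 + 0 = -31.2252
Step 2: Gradient step.
x_raw = 0.5207 - 0.15*-8.7516 = 1.8334
y_raw = -2.6021 - 0.15*-31.2252 = 2.0817
Step 3: Project onto [-3, 2].
x_proj = clip(1.8334) = 1.8334
y_proj = clip(2.0817) = 2.0
Step 4: Evaluate f.
f(1.8334, 2.0) = 16.6674


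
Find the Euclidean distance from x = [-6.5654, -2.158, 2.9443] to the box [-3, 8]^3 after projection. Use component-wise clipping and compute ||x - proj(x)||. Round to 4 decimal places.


Project each component onto [-3, 8].
clip(-6.5654) = -3.0, clip(-2.158) = -2.158, clip(2.9443) = 2.9443
Projection = [-3.0, -2.158, 2.9443]
Squared diffs: [12.7121, 0.0, 0.0]
Distance = sqrt(12.7121) = 3.5654


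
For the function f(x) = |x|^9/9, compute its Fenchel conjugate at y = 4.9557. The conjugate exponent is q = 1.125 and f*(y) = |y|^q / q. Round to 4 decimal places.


The conjugate exponent q satisfies 1/p + 1/q = 1.
p = 9, so q = 9/(9 - 1) = 1.125
|y|^q = 4.9557^1.125 = 6.0533
f*(4.9557) = 6.0533 / 1.125 = 5.3807


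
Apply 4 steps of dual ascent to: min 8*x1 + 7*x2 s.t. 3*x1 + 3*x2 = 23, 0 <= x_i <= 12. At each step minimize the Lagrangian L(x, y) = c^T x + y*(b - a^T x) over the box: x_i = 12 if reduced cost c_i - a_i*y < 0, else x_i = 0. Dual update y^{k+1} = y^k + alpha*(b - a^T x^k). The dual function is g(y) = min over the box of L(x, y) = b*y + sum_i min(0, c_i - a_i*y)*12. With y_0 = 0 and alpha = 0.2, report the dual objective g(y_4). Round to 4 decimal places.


Dual ascent for LP: min 8*x1 + 7*x2, 3*x1 + 3*x2 = 23, 0 <= x_i <= 12
Step 1: y^k = 0.0, reduced costs: (8.0, 7.0)
  x^k = (0.0, 0.0), subgradient = b - a^T x = 23.0
  y^{k+1} = 0.0 + 0.2*23.0 = 4.6
Step 2: y^k = 4.6, reduced costs: (-5.8, -6.8)
  x^k = (12.0, 12.0), subgradient = b - a^T x = -49.0
  y^{k+1} = 4.6 + 0.2*-49.0 = -5.2
Step 3: y^k = -5.2, reduced costs: (23.6, 22.6)
  x^k = (0.0, 0.0), subgradient = b - a^T x = 23.0
  y^{k+1} = -5.2 + 0.2*23.0 = -0.6
Step 4: y^k = -0.6, reduced costs: (9.8, 8.8)
  x^k = (0.0, 0.0), subgradient = b - a^T x = 23.0
  y^{k+1} = -0.6 + 0.2*23.0 = 4.0
Dual objective at y_4 = 4.0: reduced costs (-4.0, -5.0), box minimizer x = (12.0, 12.0)
g(y_4) = b*y + (c1 - a1*y)*x1 + (c2 - a2*y)*x2 = 23*4.0 + (-4.0)*12.0 + (-5.0)*12.0 = 92.0 - 48.0 - 60.0 = -16.0


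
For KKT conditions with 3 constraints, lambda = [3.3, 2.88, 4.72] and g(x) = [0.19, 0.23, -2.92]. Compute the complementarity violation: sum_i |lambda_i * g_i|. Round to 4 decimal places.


KKT complementary slackness check:
lambda_1 * g_1 = 3.3 * 0.19 = 0.627
lambda_2 * g_2 = 2.88 * 0.23 = 0.6624
lambda_3 * g_3 = 4.72 * -2.92 = -13.7824
Total violation = 0.627 + 0.6624 + 13.7824 = 15.0718


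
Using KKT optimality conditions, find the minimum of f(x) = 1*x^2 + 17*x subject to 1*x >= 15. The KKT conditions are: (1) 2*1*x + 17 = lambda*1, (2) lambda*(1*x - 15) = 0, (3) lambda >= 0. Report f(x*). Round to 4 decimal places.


Step 1: Try lambda = 0 (constraint inactive).
x_unc = -17/(2*1) = -8.5
Check: 1*-8.5 = -8.5 < 15 -- violated!
Step 2: Constraint must be active: 1*x = 15
x* = 15/1 = 15.0
lambda = (2*1*15.0 + 17)/1 = 47.0
Step 3: Compute optimal value.
f(x*) = 1*15.0^2 + 17*15.0 = 480.0


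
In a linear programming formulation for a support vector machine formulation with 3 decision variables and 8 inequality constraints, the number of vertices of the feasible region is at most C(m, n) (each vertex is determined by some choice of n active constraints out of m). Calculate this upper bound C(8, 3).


Each vertex corresponds to some choice of n active constraints out of m, so the number of vertices is at most C(m, n) = m! / (n!(m-n)!).
m = 8, n = 3
Numerator: 8 * 7 * 6
Denominator: 3! = 6
C(8, 3) = 56


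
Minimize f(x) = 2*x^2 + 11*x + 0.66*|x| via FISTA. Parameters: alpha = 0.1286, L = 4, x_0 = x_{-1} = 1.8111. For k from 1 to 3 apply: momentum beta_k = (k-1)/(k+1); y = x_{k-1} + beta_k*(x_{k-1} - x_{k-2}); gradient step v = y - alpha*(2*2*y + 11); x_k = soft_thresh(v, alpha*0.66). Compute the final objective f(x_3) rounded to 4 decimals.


FISTA on f(x) = 2*x^2 + 11*x + 0.66*|x|
L = 4, alpha = 0.1286
Iteration 1: beta = 0.0, y = 1.8111 + 0.0*(1.8111 - 1.8111) = 1.8111
  grad(y) = 18.2444, v = y - alpha*grad = -0.5351
  prox(v) = soft_thresh(-0.5351, 0.0849) = -0.4503
Iteration 2: beta = 0.3333, y = -0.4503 + 0.3333*(-0.4503 - 1.8111) = -1.204
  grad(y) = 6.1838, v = y - alpha*grad = -1.9993
  prox(v) = soft_thresh(-1.9993, 0.0849) = -1.9144
Iteration 3: beta = 0.5, y = -1.9144 + 0.5*(-1.9144 + 0.4503) = -2.6465
  grad(y) = 0.4141, v = y - alpha*grad = -2.6997
  prox(v) = soft_thresh(-2.6997, 0.0849) = -2.6149
f(x_3) = 2*(-2.6149)^2 + 11*(-2.6149) + 0.66*|-2.6149| = -13.3627


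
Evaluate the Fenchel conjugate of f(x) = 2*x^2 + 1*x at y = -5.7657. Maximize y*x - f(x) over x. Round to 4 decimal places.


f*(y) = sup_x {y*x - a*x^2 - b*x} = sup_x {(y-b)*x - a*x^2}
FOC: (y - b) - 2a*x = 0 => x* = (y - b)/(2a)
x* = (-5.7657 - 1)/(2*2) = -1.6914
f*(-5.7657) = (y-b)^2/(4a) = (-5.7657 - 1)^2/(4*2)
= 45.7747/8 = 5.7218


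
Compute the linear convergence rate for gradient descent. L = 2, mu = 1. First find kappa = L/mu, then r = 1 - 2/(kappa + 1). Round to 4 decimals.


Step 1: Compute the condition number.
kappa = L/mu = 2/1 = 2.0
Step 2: Compute the convergence rate.
r = 1 - 2/(kappa + 1) = 1 - 2*mu/(L + mu) = (L - mu)/(L + mu) = 1/3 = 0.3333


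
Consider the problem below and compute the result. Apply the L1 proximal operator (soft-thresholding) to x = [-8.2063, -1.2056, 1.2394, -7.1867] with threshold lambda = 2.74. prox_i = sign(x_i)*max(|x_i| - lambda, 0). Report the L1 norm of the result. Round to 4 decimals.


Soft-thresholding with lambda = 2.74:
prox(-8.2063) = sign(-8.2063)*max(|-8.2063| - 2.74, 0) = -5.4663
prox(-1.2056) = sign(-1.2056)*max(|-1.2056| - 2.74, 0) = 0.0
prox(1.2394) = sign(1.2394)*max(|1.2394| - 2.74, 0) = 0.0
prox(-7.1867) = sign(-7.1867)*max(|-7.1867| - 2.74, 0) = -4.4467
prox(x) = [-5.4663, 0.0, 0.0, -4.4467]
||prox(x)||_1 = 5.4663 + 0.0 + 0.0 + 4.4467 = 9.913


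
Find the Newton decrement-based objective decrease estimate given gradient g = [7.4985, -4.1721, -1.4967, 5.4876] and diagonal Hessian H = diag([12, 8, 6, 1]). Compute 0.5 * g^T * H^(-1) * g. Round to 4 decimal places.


Step 1: H is diagonal, so H^(-1) * g = [0.6249, -0.5215, -0.2495, 5.4876].
Step 2: g^T H^(-1) g = sum_i g_i^2 / H_ii
  = (7.4985)^2/12 + (-4.1721)^2/8 + (-1.4967)^2/6 + (5.4876)^2/1
  = 4.6856 + 2.1758 + 0.3734 + 30.1138 = 37.3485
Step 3: Objective decrease = 0.5 * g^T H^(-1) g = 18.6743


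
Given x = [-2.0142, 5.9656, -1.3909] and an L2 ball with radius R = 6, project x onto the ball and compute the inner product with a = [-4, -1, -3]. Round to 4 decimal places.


Step 1: Compute ||x|| (intermediates to 6 decimals).
||x|| = sqrt((-2.0142)^2 + 5.9656^2 + (-1.3909)^2) = 6.448255
Step 2: Project.
Since ||x|| > R, scale = R/||x|| = 6/6.448255 = 0.930484, proj(x) = scale * x
proj(x) = [-1.874181, 5.550895, -1.29421]
Step 3: Dot product.
a^T * proj(x) = -4*(-1.874181) - 1*5.550895 - 3*(-1.29421) = 5.8285


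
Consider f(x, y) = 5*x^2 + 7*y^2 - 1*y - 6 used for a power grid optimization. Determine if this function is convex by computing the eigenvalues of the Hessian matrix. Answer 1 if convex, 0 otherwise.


The Hessian of f(x,y) = 5*x^2 + 7*y^2 - 1*y - 6 is:
H = [[10, 0], [0, 14]]
Trace = 10 + 14 = 24
Determinant = 10*14 - (0)^2 = 140
Discriminant = (24)^2 - 4*140 = 16.0
Eigenvalues: lambda_1 = 10.0, lambda_2 = 14.0
The function is convex.

1


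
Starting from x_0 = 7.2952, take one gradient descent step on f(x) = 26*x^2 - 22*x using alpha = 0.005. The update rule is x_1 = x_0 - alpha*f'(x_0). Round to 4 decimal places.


We compute the gradient at x_0 and apply the update.
f'(x) = 52*x - 22
f'(7.2952) = 52*7.2952 - 22 = 357.3504
x_1 = 7.2952 - 0.005*357.3504 = 5.5084


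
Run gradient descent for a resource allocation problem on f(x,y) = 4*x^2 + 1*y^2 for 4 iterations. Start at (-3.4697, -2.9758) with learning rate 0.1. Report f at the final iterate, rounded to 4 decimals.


Gradient descent on f(x,y) = 4*x^2 + 1*y^2.
Starting point: (-3.4697, -2.9758), alpha = 0.1
Step 1: grad_x = 2*4*-3.4697 = -27.7576, grad_y = 2*1*-2.9758 = -5.9516
  x_1 = -3.4697 - 0.1*-27.7576 = -0.6939
  y_1 = -2.9758 - 0.1*-5.9516 = -2.3806
Step 2: grad_x = 2*4*-0.6939 = -5.5515, grad_y = 2*1*-2.3806 = -4.7613
  x_2 = -0.6939 - 0.1*-5.5515 = -0.1388
  y_2 = -2.3806 - 0.1*-4.7613 = -1.9045
Step 3: grad_x = 2*4*-0.1388 = -1.1103, grad_y = 2*1*-1.9045 = -3.809
  x_3 = -0.1388 - 0.1*-1.1103 = -0.0278
  y_3 = -1.9045 - 0.1*-3.809 = -1.5236
Step 4: grad_x = 2*4*-0.0278 = -0.2221, grad_y = 2*1*-1.5236 = -3.0472
  x_4 = -0.0278 - 0.1*-0.2221 = -0.0056
  y_4 = -1.5236 - 0.1*-3.0472 = -1.2189
f(-0.0056, -1.2189) = 4*(-0.0056)^2 + 1*(-1.2189)^2 = 1.4858


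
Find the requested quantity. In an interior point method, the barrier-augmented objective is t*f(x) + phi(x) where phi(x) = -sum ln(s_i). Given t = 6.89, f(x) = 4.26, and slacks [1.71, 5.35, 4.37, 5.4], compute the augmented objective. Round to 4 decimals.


Step 1: Compute log-barrier.
ln values: [0.5365, 1.6771, 1.4748, 1.6864]
phi = -(0.5365 + 1.6771 + 1.4748 + 1.6864) = -5.3748
Step 2: Compute augmented objective.
t*f(x) = 6.89*4.26 = 29.3514
Total = 29.3514 - 5.3748 = 23.9766


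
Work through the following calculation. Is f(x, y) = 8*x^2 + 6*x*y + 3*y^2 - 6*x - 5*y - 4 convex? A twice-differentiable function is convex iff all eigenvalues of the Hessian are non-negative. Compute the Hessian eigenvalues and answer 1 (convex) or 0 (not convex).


The Hessian of f(x,y) = 8*x^2 + 6*x*y + 3*y^2 - 6*x - 5*y - 4 is:
H = [[16, 6], [6, 6]]
Trace = 16 + 6 = 22
Determinant = 16*6 - (6)^2 = 60
Discriminant = (22)^2 - 4*60 = 244.0
Eigenvalues: lambda_1 = 3.1898, lambda_2 = 18.8102
The function is convex.

1


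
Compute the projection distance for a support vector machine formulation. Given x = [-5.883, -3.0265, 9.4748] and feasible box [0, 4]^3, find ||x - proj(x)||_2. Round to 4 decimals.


Project each component onto [0, 4].
clip(-5.883) = 0.0, clip(-3.0265) = 0.0, clip(9.4748) = 4.0
Projection = [0.0, 0.0, 4.0]
Squared diffs: [34.6097, 9.1597, 29.9734]
Distance = sqrt(73.7428) = 8.5874


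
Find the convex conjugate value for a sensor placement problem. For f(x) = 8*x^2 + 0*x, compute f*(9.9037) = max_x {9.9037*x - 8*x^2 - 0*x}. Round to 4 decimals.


f*(y) = sup_x {y*x - a*x^2 - b*x} = sup_x {(y-b)*x - a*x^2}
FOC: (y - b) - 2a*x = 0 => x* = (y - b)/(2a)
x* = (9.9037 - 0)/(2*8) = 0.619
f*(9.9037) = (y-b)^2/(4a) = (9.9037 - 0)^2/(4*8)
= 98.0833/32 = 3.0651


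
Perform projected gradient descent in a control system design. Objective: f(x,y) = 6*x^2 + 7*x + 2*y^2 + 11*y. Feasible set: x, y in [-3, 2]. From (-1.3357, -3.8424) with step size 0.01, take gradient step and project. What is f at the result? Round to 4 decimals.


Step 1: Compute gradient at (-1.3357, -3.8424).
grad_x = 2*6*-1.3357 + 7 = -9.0284
grad_y = 2*2*-3.8424 + 11 = -4.3696
Step 2: Gradient step.
x_raw = -1.3357 - 0.01*-9.0284 = -1.2454
y_raw = -3.8424 - 0.01*-4.3696 = -3.7987
Step 3: Project onto [-3, 2].
x_proj = clip(-1.2454) = -1.2454
y_proj = clip(-3.7987) = -3.0
Step 4: Evaluate f.
f(-1.2454, -3.0) = -14.4115


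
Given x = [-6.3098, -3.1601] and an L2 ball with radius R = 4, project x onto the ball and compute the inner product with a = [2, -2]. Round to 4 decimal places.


Step 1: Compute ||x|| (intermediates to 6 decimals).
||x|| = sqrt((-6.3098)^2 + (-3.1601)^2) = 7.056898
Step 2: Project.
Since ||x|| > R, scale = R/||x|| = 4/7.056898 = 0.566821, proj(x) = scale * x
proj(x) = [-3.576527, -1.791211]
Step 3: Dot product.
a^T * proj(x) = 2*(-3.576527) - 2*(-1.791211) = -3.5706


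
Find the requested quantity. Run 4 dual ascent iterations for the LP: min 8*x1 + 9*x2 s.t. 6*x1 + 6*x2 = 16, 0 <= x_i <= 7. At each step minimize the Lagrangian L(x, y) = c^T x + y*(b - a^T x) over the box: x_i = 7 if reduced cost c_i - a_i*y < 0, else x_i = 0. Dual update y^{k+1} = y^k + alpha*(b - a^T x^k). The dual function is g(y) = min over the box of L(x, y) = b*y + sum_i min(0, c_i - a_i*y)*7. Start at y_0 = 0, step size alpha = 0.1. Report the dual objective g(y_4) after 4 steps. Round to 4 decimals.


Dual ascent for LP: min 8*x1 + 9*x2, 6*x1 + 6*x2 = 16, 0 <= x_i <= 7
Step 1: y^k = 0.0, reduced costs: (8.0, 9.0)
  x^k = (0.0, 0.0), subgradient = b - a^T x = 16.0
  y^{k+1} = 0.0 + 0.1*16.0 = 1.6
Step 2: y^k = 1.6, reduced costs: (-1.6, -0.6)
  x^k = (7.0, 7.0), subgradient = b - a^T x = -68.0
  y^{k+1} = 1.6 + 0.1*-68.0 = -5.2
Step 3: y^k = -5.2, reduced costs: (39.2, 40.2)
  x^k = (0.0, 0.0), subgradient = b - a^T x = 16.0
  y^{k+1} = -5.2 + 0.1*16.0 = -3.6
Step 4: y^k = -3.6, reduced costs: (29.6, 30.6)
  x^k = (0.0, 0.0), subgradient = b - a^T x = 16.0
  y^{k+1} = -3.6 + 0.1*16.0 = -2.0
Dual objective at y_4 = -2.0: reduced costs (20.0, 21.0), box minimizer x = (0.0, 0.0)
g(y_4) = b*y + (c1 - a1*y)*x1 + (c2 - a2*y)*x2 = 16*(-2.0) + 20.0*0.0 + 21.0*0.0 = -32.0 + 0.0 + 0.0 = -32.0


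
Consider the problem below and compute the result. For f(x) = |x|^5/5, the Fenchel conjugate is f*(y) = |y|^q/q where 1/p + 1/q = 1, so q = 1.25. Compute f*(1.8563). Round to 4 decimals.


The conjugate exponent q satisfies 1/p + 1/q = 1.
p = 5, so q = 5/(5 - 1) = 1.25
|y|^q = 1.8563^1.25 = 2.1668
f*(1.8563) = 2.1668 / 1.25 = 1.7334


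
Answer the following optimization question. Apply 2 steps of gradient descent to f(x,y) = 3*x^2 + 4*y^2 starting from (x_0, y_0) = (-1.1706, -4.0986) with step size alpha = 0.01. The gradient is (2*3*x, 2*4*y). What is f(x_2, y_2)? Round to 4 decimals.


Gradient descent on f(x,y) = 3*x^2 + 4*y^2.
Starting point: (-1.1706, -4.0986), alpha = 0.01
Step 1: grad_x = 2*3*-1.1706 = -7.0236, grad_y = 2*4*-4.0986 = -32.7888
  x_1 = -1.1706 - 0.01*-7.0236 = -1.1004
  y_1 = -4.0986 - 0.01*-32.7888 = -3.7707
Step 2: grad_x = 2*3*-1.1004 = -6.6022, grad_y = 2*4*-3.7707 = -30.1657
  x_2 = -1.1004 - 0.01*-6.6022 = -1.0343
  y_2 = -3.7707 - 0.01*-30.1657 = -3.4691
f(-1.0343, -3.4691) = 3*(-1.0343)^2 + 4*(-3.4691)^2 = 51.347


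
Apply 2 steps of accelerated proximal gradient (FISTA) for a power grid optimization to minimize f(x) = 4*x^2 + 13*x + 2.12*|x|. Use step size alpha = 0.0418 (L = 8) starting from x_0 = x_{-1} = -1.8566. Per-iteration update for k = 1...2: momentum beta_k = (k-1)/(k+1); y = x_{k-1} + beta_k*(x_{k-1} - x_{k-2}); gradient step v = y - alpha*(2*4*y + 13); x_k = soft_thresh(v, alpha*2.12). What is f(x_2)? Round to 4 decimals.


FISTA on f(x) = 4*x^2 + 13*x + 2.12*|x|
L = 8, alpha = 0.0418
Iteration 1: beta = 0.0, y = -1.8566 + 0.0*(-1.8566 + 1.8566) = -1.8566
  grad(y) = -1.8528, v = y - alpha*grad = -1.7792
  prox(v) = soft_thresh(-1.7792, 0.0886) = -1.6905
Iteration 2: beta = 0.3333, y = -1.6905 + 0.3333*(-1.6905 + 1.8566) = -1.6352
  grad(y) = -0.0815, v = y - alpha*grad = -1.6318
  prox(v) = soft_thresh(-1.6318, 0.0886) = -1.5432
f(x_2) = 4*(-1.5432)^2 + 13*(-1.5432) + 2.12*|-1.5432| = -7.2642


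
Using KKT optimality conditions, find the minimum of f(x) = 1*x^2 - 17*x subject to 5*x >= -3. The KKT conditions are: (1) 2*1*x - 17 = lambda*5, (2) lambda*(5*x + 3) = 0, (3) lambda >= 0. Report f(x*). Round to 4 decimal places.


Step 1: Try lambda = 0 (constraint inactive).
Stationarity: 2*1*x - 17 = 0
x* = 17/(2*1) = 8.5
Check constraint: 5*8.5 = 42.5 >= -3 -- satisfied.
Step 2: Compute optimal value.
f(x*) = 1*8.5^2 - 17*8.5 = -72.25


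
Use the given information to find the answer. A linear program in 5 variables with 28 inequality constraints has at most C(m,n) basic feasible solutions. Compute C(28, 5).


Each vertex corresponds to some choice of n active constraints out of m, so the number of vertices is at most C(m, n) = m! / (n!(m-n)!).
m = 28, n = 5
Numerator: 28 * 27 * 26 * 25 * 24
Denominator: 5! = 120
C(28, 5) = 98280


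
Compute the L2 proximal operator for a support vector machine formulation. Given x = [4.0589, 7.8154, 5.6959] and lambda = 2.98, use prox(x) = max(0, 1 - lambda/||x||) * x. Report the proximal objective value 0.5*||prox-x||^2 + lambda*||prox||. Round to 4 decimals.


Step 1: Compute ||x||.
||x|| = 10.488
Step 2: Compute scaling factor.
scale = max(0, 1 - 2.98/10.488) = 0.7159
Step 3: prox(x) = [2.9056, 5.5948, 4.0775]
||prox(x)|| = 7.508
Step 4: Proximal objective.
0.5*||prox-x||^2 = 4.4402
lambda*||prox|| = 22.3738
Total = 26.8141


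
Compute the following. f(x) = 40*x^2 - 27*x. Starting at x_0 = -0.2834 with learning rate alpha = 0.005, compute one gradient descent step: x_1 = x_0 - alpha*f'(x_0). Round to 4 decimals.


We compute the gradient at x_0 and apply the update.
f'(x) = 80*x - 27
f'(-0.2834) = 80*-0.2834 - 27 = -49.672
x_1 = -0.2834 - 0.005*-49.672 = -0.035


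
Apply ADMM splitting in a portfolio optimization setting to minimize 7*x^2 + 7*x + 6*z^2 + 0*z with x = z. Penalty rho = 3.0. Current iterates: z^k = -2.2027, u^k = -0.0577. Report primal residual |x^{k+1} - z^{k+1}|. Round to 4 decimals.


ADMM iteration with rho = 3.0, z^k = -2.2027, u^k = -0.0577
Step 1: x-update.
Minimize 7*x^2 + 7*x + (3.0/2)*(x + 2.2027 - 0.0577)^2
FOC: (2*7 + 3.0)*x = -7 + 3.0*(-2.2027 + 0.0577)
x^{k+1} = -0.7903
Step 2: z-update.
Minimize 6*z^2 + 0*z + (3.0/2)*(-0.7903 - z - 0.0577)^2
FOC: (2*6 + 3.0)*z = 0 + 3.0*(-0.7903 - 0.0577)
z^{k+1} = -0.1696
Step 3: u-update.
u^{k+1} = -0.0577 - 0.7903 + 0.1696 = -0.6784
Step 4: Primal residual = |-0.7903 + 0.1696| = 0.6207


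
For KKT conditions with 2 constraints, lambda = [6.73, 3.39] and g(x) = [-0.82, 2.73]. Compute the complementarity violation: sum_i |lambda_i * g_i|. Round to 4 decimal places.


KKT complementary slackness check:
lambda_1 * g_1 = 6.73 * -0.82 = -5.5186
lambda_2 * g_2 = 3.39 * 2.73 = 9.2547
Total violation = 5.5186 + 9.2547 = 14.7733


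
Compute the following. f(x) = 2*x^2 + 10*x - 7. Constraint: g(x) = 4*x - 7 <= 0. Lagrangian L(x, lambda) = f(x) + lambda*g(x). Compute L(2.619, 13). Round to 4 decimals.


Step 1: Evaluate f(x).
f(2.619) = 2*2.619^2 + 10*2.619 - 7 = 32.9083
Step 2: Evaluate g(x).
g(2.619) = 4*2.619 - 7 = 3.476
Step 3: Compute Lagrangian.
L = 32.9083 + 13*3.476 = 78.0963


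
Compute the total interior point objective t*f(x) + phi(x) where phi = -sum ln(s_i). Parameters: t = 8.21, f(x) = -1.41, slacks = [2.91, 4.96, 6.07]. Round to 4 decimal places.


Step 1: Compute log-barrier.
ln values: [1.0682, 1.6014, 1.8034]
phi = -(1.0682 + 1.6014 + 1.8034) = -4.4729
Step 2: Compute augmented objective.
t*f(x) = 8.21*-1.41 = -11.5761
Total = -11.5761 - 4.4729 = -16.049


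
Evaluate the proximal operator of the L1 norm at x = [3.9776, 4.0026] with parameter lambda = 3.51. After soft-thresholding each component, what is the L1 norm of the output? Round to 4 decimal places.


Soft-thresholding with lambda = 3.51:
prox(3.9776) = sign(3.9776)*max(|3.9776| - 3.51, 0) = 0.4676
prox(4.0026) = sign(4.0026)*max(|4.0026| - 3.51, 0) = 0.4926
prox(x) = [0.4676, 0.4926]
||prox(x)||_1 = 0.4676 + 0.4926 = 0.9602


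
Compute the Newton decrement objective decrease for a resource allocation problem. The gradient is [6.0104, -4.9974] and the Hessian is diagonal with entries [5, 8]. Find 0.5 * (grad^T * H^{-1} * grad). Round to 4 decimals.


Step 1: H is diagonal, so H^(-1) * g = [1.2021, -0.6247].
Step 2: g^T H^(-1) g = sum_i g_i^2 / H_ii
  = (6.0104)^2/5 + (-4.9974)^2/8
  = 7.225 + 3.1218 = 10.3467
Step 3: Objective decrease = 0.5 * g^T H^(-1) g = 5.1734


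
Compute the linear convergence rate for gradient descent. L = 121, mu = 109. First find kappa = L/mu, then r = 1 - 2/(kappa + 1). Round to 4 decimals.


Step 1: Compute the condition number.
kappa = L/mu = 121/109 = 1.1101
Step 2: Compute the convergence rate.
r = 1 - 2/(kappa + 1) = 1 - 2*mu/(L + mu) = (L - mu)/(L + mu) = 12/230 = 0.0522


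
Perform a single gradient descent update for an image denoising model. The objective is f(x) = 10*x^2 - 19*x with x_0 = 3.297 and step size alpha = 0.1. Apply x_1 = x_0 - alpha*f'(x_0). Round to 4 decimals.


We compute the gradient at x_0 and apply the update.
f'(x) = 20*x - 19
f'(3.297) = 20*3.297 - 19 = 46.94
x_1 = 3.297 - 0.1*46.94 = -1.397


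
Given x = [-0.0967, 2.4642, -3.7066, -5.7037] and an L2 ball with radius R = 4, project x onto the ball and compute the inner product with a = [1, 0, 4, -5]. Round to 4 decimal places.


Step 1: Compute ||x|| (intermediates to 6 decimals).
||x|| = sqrt((-0.0967)^2 + 2.4642^2 + (-3.7066)^2 + (-5.7037)^2) = 7.235517
Step 2: Project.
Since ||x|| > R, scale = R/||x|| = 4/7.235517 = 0.552828, proj(x) = scale * x
proj(x) = [-0.053458, 1.362279, -2.049112, -3.153165]
Step 3: Dot product.
a^T * proj(x) = 1*(-0.053458) + 0*1.362279 + 4*(-2.049112) - 5*(-3.153165) = 7.5159


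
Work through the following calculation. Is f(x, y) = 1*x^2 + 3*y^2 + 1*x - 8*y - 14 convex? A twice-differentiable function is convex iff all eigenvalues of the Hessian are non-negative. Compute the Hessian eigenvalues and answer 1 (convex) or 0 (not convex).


The Hessian of f(x,y) = 1*x^2 + 3*y^2 + 1*x - 8*y - 14 is:
H = [[2, 0], [0, 6]]
Trace = 2 + 6 = 8
Determinant = 2*6 - (0)^2 = 12
Discriminant = (8)^2 - 4*12 = 16.0
Eigenvalues: lambda_1 = 2.0, lambda_2 = 6.0
The function is convex.

1


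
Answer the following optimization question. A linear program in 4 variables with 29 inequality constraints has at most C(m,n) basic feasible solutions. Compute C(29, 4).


Each vertex corresponds to some choice of n active constraints out of m, so the number of vertices is at most C(m, n) = m! / (n!(m-n)!).
m = 29, n = 4
Numerator: 29 * 28 * 27 * 26
Denominator: 4! = 24
C(29, 4) = 23751


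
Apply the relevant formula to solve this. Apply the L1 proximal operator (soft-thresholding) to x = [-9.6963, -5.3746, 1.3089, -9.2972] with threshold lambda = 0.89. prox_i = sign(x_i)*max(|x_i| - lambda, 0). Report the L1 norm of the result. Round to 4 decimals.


Soft-thresholding with lambda = 0.89:
prox(-9.6963) = sign(-9.6963)*max(|-9.6963| - 0.89, 0) = -8.8063
prox(-5.3746) = sign(-5.3746)*max(|-5.3746| - 0.89, 0) = -4.4846
prox(1.3089) = sign(1.3089)*max(|1.3089| - 0.89, 0) = 0.4189
prox(-9.2972) = sign(-9.2972)*max(|-9.2972| - 0.89, 0) = -8.4072
prox(x) = [-8.8063, -4.4846, 0.4189, -8.4072]
||prox(x)||_1 = 8.8063 + 4.4846 + 0.4189 + 8.4072 = 22.117


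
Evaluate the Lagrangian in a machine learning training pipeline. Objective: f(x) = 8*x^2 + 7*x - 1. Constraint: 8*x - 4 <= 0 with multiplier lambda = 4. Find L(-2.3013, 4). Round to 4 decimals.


Step 1: Evaluate f(x).
f(-2.3013) = 8*(-2.3013)^2 + 7*(-2.3013) - 1 = 25.2588
Step 2: Evaluate g(x).
g(-2.3013) = 8*-2.3013 - 4 = -22.4104
Step 3: Compute Lagrangian.
L = 25.2588 + 4*-22.4104 = -64.3828


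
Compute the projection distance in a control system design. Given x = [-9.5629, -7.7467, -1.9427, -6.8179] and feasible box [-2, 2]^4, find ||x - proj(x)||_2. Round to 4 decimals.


Project each component onto [-2, 2].
clip(-9.5629) = -2.0, clip(-7.7467) = -2.0, clip(-1.9427) = -1.9427, clip(-6.8179) = -2.0
Projection = [-2.0, -2.0, -1.9427, -2.0]
Squared diffs: [57.1975, 33.0246, 0.0, 23.2122]
Distance = sqrt(113.4343) = 10.6505


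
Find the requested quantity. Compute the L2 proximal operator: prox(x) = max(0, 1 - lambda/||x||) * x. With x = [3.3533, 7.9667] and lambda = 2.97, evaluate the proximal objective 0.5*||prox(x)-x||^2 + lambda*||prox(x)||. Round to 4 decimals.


Step 1: Compute ||x||.
||x|| = 8.6437
Step 2: Compute scaling factor.
scale = max(0, 1 - 2.97/8.6437) = 0.6564
Step 3: prox(x) = [2.2011, 5.2293]
||prox(x)|| = 5.6737
Step 4: Proximal objective.
0.5*||prox-x||^2 = 4.4105
lambda*||prox|| = 16.8509
Total = 21.2612


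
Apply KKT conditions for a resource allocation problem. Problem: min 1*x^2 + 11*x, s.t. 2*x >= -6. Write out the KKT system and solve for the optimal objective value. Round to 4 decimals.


Step 1: Try lambda = 0 (constraint inactive).
x_unc = -11/(2*1) = -5.5
Check: 2*-5.5 = -11.0 < -6 -- violated!
Step 2: Constraint must be active: 2*x = -6
x* = -6/2 = -3.0
lambda = (2*1*(-3.0) + 11)/2 = 2.5
Step 3: Compute optimal value.
f(x*) = 1*(-3.0)^2 + 11*(-3.0) = -24.0


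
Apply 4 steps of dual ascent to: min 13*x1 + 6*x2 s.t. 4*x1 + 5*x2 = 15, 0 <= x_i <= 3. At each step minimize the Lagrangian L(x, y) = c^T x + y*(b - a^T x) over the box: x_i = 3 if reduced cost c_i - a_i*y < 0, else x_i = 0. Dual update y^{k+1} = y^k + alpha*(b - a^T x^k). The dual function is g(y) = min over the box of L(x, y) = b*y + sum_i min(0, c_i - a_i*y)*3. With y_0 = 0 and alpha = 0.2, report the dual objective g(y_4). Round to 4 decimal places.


Dual ascent for LP: min 13*x1 + 6*x2, 4*x1 + 5*x2 = 15, 0 <= x_i <= 3
Step 1: y^k = 0.0, reduced costs: (13.0, 6.0)
  x^k = (0.0, 0.0), subgradient = b - a^T x = 15.0
  y^{k+1} = 0.0 + 0.2*15.0 = 3.0
Step 2: y^k = 3.0, reduced costs: (1.0, -9.0)
  x^k = (0.0, 3.0), subgradient = b - a^T x = 0.0
  y^{k+1} = 3.0 + 0.2*0.0 = 3.0
Step 3: y^k = 3.0, reduced costs: (1.0, -9.0)
  x^k = (0.0, 3.0), subgradient = b - a^T x = 0.0
  y^{k+1} = 3.0 + 0.2*0.0 = 3.0
Step 4: y^k = 3.0, reduced costs: (1.0, -9.0)
  x^k = (0.0, 3.0), subgradient = b - a^T x = 0.0
  y^{k+1} = 3.0 + 0.2*0.0 = 3.0
Dual objective at y_4 = 3.0: reduced costs (1.0, -9.0), box minimizer x = (0.0, 3.0)
g(y_4) = b*y + (c1 - a1*y)*x1 + (c2 - a2*y)*x2 = 15*3.0 + 1.0*0.0 + (-9.0)*3.0 = 45.0 + 0.0 - 27.0 = 18.0


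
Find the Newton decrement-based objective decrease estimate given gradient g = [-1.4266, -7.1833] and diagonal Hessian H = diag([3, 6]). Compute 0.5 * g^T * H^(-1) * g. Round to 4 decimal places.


Step 1: H is diagonal, so H^(-1) * g = [-0.4755, -1.1972].
Step 2: g^T H^(-1) g = sum_i g_i^2 / H_ii
  = (-1.4266)^2/3 + (-7.1833)^2/6
  = 0.6784 + 8.6 = 9.2784
Step 3: Objective decrease = 0.5 * g^T H^(-1) g = 4.6392


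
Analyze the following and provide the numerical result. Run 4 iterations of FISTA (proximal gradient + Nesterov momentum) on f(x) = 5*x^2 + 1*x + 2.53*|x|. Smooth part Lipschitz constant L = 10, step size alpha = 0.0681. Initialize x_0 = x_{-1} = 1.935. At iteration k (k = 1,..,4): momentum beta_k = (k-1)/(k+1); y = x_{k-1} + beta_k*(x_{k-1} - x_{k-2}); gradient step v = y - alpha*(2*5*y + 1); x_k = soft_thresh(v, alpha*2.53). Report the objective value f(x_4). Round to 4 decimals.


FISTA on f(x) = 5*x^2 + 1*x + 2.53*|x|
L = 10, alpha = 0.0681
Iteration 1: beta = 0.0, y = 1.935 + 0.0*(1.935 - 1.935) = 1.935
  grad(y) = 20.35, v = y - alpha*grad = 0.5492
  prox(v) = soft_thresh(0.5492, 0.1723) = 0.3769
Iteration 2: beta = 0.3333, y = 0.3769 + 0.3333*(0.3769 - 1.935) = -0.1425
  grad(y) = -0.425, v = y - alpha*grad = -0.1136
  prox(v) = soft_thresh(-0.1136, 0.1723) = 0.0
Iteration 3: beta = 0.5, y = 0.0 + 0.5*(0.0 - 0.3769) = -0.1884
  grad(y) = -0.8844, v = y - alpha*grad = -0.1282
  prox(v) = soft_thresh(-0.1282, 0.1723) = 0.0
Iteration 4: beta = 0.6, y = 0.0 + 0.6*(0.0 - 0.0) = 0.0
  grad(y) = 1.0, v = y - alpha*grad = -0.0681
  prox(v) = soft_thresh(-0.0681, 0.1723) = 0.0
f(x_4) = 5*0.0^2 + 1*0.0 + 2.53*|0.0| = 0.0


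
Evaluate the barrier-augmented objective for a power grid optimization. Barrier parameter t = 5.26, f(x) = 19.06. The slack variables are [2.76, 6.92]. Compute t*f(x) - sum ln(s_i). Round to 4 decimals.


Step 1: Compute log-barrier.
ln values: [1.0152, 1.9344]
phi = -(1.0152 + 1.9344) = -2.9496
Step 2: Compute augmented objective.
t*f(x) = 5.26*19.06 = 100.2556
Total = 100.2556 - 2.9496 = 97.306


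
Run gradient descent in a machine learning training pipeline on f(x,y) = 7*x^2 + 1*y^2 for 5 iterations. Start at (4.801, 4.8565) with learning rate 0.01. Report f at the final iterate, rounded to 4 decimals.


Gradient descent on f(x,y) = 7*x^2 + 1*y^2.
Starting point: (4.801, 4.8565), alpha = 0.01
Step 1: grad_x = 2*7*4.801 = 67.214, grad_y = 2*1*4.8565 = 9.713
  x_1 = 4.801 - 0.01*67.214 = 4.1289
  y_1 = 4.8565 - 0.01*9.713 = 4.7594
Step 2: grad_x = 2*7*4.1289 = 57.804, grad_y = 2*1*4.7594 = 9.5187
  x_2 = 4.1289 - 0.01*57.804 = 3.5508
  y_2 = 4.7594 - 0.01*9.5187 = 4.6642
Step 3: grad_x = 2*7*3.5508 = 49.7115, grad_y = 2*1*4.6642 = 9.3284
  x_3 = 3.5508 - 0.01*49.7115 = 3.0537
  y_3 = 4.6642 - 0.01*9.3284 = 4.5709
Step 4: grad_x = 2*7*3.0537 = 42.7519, grad_y = 2*1*4.5709 = 9.1418
  x_4 = 3.0537 - 0.01*42.7519 = 2.6262
  y_4 = 4.5709 - 0.01*9.1418 = 4.4795
Step 5: grad_x = 2*7*2.6262 = 36.7666, grad_y = 2*1*4.4795 = 8.959
  x_5 = 2.6262 - 0.01*36.7666 = 2.2585
  y_5 = 4.4795 - 0.01*8.959 = 4.3899
f(2.2585, 4.3899) = 7*2.2585^2 + 1*4.3899^2 = 54.9775


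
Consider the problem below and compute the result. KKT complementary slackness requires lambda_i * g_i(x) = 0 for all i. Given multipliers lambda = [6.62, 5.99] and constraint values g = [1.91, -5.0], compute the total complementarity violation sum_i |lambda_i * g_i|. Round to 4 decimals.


KKT complementary slackness check:
lambda_1 * g_1 = 6.62 * 1.91 = 12.6442
lambda_2 * g_2 = 5.99 * -5.0 = -29.95
Total violation = 12.6442 + 29.95 = 42.5942


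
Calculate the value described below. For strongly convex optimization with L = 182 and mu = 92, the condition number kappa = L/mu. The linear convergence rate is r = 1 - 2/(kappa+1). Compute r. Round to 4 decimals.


Step 1: Compute the condition number.
kappa = L/mu = 182/92 = 1.9783
Step 2: Compute the convergence rate.
r = 1 - 2/(kappa + 1) = 1 - 2*mu/(L + mu) = (L - mu)/(L + mu) = 90/274 = 0.3285


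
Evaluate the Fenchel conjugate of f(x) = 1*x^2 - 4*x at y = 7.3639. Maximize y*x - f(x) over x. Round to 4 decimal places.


f*(y) = sup_x {y*x - a*x^2 - b*x} = sup_x {(y-b)*x - a*x^2}
FOC: (y - b) - 2a*x = 0 => x* = (y - b)/(2a)
x* = (7.3639 + 4)/(2*1) = 5.682
f*(7.3639) = (y-b)^2/(4a) = (7.3639 + 4)^2/(4*1)
= 129.1382/4 = 32.2846


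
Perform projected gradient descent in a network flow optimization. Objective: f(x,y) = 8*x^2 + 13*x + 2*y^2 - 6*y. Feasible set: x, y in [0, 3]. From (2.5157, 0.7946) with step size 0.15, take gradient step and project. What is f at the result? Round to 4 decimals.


Step 1: Compute gradient at (2.5157, 0.7946).
grad_x = 2*8*2.5157 + 13 = 53.2512
grad_y = 2*2*0.7946 - 6 = -2.8216
Step 2: Gradient step.
x_raw = 2.5157 - 0.15*53.2512 = -5.472
y_raw = 0.7946 - 0.15*-2.8216 = 1.2178
Step 3: Project onto [0, 3].
x_proj = clip(-5.472) = 0.0
y_proj = clip(1.2178) = 1.2178
Step 4: Evaluate f.
f(0.0, 1.2178) = -4.3408


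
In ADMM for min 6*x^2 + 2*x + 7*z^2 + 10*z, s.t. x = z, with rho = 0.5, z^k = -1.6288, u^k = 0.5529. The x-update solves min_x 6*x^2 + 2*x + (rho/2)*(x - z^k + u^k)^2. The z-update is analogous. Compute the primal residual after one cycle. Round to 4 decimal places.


ADMM iteration with rho = 0.5, z^k = -1.6288, u^k = 0.5529
Step 1: x-update.
Minimize 6*x^2 + 2*x + (0.5/2)*(x + 1.6288 + 0.5529)^2
FOC: (2*6 + 0.5)*x = -2 + 0.5*(-1.6288 - 0.5529)
x^{k+1} = -0.2473
Step 2: z-update.
Minimize 7*z^2 + 10*z + (0.5/2)*(-0.2473 - z + 0.5529)^2
FOC: (2*7 + 0.5)*z = -10 + 0.5*(-0.2473 + 0.5529)
z^{k+1} = -0.6791
Step 3: u-update.
u^{k+1} = 0.5529 - 0.2473 + 0.6791 = 0.9847
Step 4: Primal residual = |-0.2473 + 0.6791| = 0.4318


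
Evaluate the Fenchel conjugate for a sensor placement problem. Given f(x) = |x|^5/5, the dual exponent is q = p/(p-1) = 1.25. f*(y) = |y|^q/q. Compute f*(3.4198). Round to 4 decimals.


The conjugate exponent q satisfies 1/p + 1/q = 1.
p = 5, so q = 5/(5 - 1) = 1.25
|y|^q = 3.4198^1.25 = 4.6505
f*(3.4198) = 4.6505 / 1.25 = 3.7204


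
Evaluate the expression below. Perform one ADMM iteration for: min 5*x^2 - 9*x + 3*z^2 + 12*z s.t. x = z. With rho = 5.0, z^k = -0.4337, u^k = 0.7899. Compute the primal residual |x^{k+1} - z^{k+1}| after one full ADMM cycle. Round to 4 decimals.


ADMM iteration with rho = 5.0, z^k = -0.4337, u^k = 0.7899
Step 1: x-update.
Minimize 5*x^2 - 9*x + (5.0/2)*(x + 0.4337 + 0.7899)^2
FOC: (2*5 + 5.0)*x = 9 + 5.0*(-0.4337 - 0.7899)
x^{k+1} = 0.1921
Step 2: z-update.
Minimize 3*z^2 + 12*z + (5.0/2)*(0.1921 - z + 0.7899)^2
FOC: (2*3 + 5.0)*z = -12 + 5.0*(0.1921 + 0.7899)
z^{k+1} = -0.6445
Step 3: u-update.
u^{k+1} = 0.7899 + 0.1921 + 0.6445 = 1.6266
Step 4: Primal residual = |0.1921 + 0.6445| = 0.8367


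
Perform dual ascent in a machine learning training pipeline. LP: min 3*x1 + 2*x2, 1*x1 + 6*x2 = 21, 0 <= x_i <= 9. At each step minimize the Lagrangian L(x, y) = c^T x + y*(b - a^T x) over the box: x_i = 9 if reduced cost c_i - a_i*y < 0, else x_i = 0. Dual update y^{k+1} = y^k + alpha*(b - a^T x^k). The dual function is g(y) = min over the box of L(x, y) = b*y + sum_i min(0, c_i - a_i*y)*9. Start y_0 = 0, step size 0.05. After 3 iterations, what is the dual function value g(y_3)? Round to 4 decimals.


Dual ascent for LP: min 3*x1 + 2*x2, 1*x1 + 6*x2 = 21, 0 <= x_i <= 9
Step 1: y^k = 0.0, reduced costs: (3.0, 2.0)
  x^k = (0.0, 0.0), subgradient = b - a^T x = 21.0
  y^{k+1} = 0.0 + 0.05*21.0 = 1.05
Step 2: y^k = 1.05, reduced costs: (1.95, -4.3)
  x^k = (0.0, 9.0), subgradient = b - a^T x = -33.0
  y^{k+1} = 1.05 + 0.05*-33.0 = -0.6
Step 3: y^k = -0.6, reduced costs: (3.6, 5.6)
  x^k = (0.0, 0.0), subgradient = b - a^T x = 21.0
  y^{k+1} = -0.6 + 0.05*21.0 = 0.45
Dual objective at y_3 = 0.45: reduced costs (2.55, -0.7), box minimizer x = (0.0, 9.0)
g(y_3) = b*y + (c1 - a1*y)*x1 + (c2 - a2*y)*x2 = 21*0.45 + 2.55*0.0 + (-0.7)*9.0 = 9.45 + 0.0 - 6.3 = 3.15
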